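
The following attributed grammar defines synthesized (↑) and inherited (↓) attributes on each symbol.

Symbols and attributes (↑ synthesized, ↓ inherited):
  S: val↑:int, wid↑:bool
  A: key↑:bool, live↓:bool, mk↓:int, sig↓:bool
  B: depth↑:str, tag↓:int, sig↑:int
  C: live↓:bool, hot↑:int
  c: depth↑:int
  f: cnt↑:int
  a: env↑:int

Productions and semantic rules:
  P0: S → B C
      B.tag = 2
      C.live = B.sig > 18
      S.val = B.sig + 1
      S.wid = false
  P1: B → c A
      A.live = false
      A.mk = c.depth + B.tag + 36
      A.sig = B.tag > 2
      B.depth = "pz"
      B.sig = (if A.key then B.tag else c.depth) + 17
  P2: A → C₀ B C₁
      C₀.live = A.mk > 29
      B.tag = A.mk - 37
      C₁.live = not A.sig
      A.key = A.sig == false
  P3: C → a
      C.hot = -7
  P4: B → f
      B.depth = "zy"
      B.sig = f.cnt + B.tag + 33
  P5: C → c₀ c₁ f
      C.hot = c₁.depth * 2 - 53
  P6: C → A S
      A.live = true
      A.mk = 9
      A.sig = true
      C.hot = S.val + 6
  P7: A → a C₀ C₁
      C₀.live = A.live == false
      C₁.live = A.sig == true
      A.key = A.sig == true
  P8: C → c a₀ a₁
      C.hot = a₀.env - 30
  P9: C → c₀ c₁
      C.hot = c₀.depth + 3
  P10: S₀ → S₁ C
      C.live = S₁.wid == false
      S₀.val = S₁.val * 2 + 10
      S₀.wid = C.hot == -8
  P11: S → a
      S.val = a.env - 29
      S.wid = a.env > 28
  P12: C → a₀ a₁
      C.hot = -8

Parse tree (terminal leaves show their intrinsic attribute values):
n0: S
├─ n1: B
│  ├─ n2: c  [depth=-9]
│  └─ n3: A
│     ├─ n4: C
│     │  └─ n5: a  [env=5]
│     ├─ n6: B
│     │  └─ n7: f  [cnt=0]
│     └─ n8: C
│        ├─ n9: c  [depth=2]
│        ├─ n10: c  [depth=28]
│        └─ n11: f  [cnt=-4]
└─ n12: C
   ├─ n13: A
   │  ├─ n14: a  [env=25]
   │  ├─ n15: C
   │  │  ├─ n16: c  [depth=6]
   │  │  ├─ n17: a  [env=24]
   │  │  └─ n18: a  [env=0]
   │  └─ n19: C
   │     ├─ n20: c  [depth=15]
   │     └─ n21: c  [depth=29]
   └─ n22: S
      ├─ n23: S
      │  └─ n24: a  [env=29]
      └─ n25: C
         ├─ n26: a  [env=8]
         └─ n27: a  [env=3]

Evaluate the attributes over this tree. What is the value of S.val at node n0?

1. n1.tag = 2  [2]
2. n2.depth = -9  [terminal]
3. n3.live = false  [false]
4. n3.mk = 29  [c.depth + B.tag + 36]
5. n3.sig = false  [B.tag > 2]
6. n4.live = false  [A.mk > 29]
7. n5.env = 5  [terminal]
8. n4.hot = -7  [-7]
9. n6.tag = -8  [A.mk - 37]
10. n7.cnt = 0  [terminal]
11. n6.depth = "zy"  ["zy"]
12. n6.sig = 25  [f.cnt + B.tag + 33]
13. n8.live = true  [not A.sig]
14. n9.depth = 2  [terminal]
15. n10.depth = 28  [terminal]
16. n11.cnt = -4  [terminal]
17. n8.hot = 3  [c₁.depth * 2 - 53]
18. n3.key = true  [A.sig == false]
19. n1.depth = "pz"  ["pz"]
20. n1.sig = 19  [(if A.key then B.tag else c.depth) + 17]
21. n12.live = true  [B.sig > 18]
22. n13.live = true  [true]
23. n13.mk = 9  [9]
24. n13.sig = true  [true]
25. n14.env = 25  [terminal]
26. n15.live = false  [A.live == false]
27. n16.depth = 6  [terminal]
28. n17.env = 24  [terminal]
29. n18.env = 0  [terminal]
30. n15.hot = -6  [a₀.env - 30]
31. n19.live = true  [A.sig == true]
32. n20.depth = 15  [terminal]
33. n21.depth = 29  [terminal]
34. n19.hot = 18  [c₀.depth + 3]
35. n13.key = true  [A.sig == true]
36. n24.env = 29  [terminal]
37. n23.val = 0  [a.env - 29]
38. n23.wid = true  [a.env > 28]
39. n25.live = false  [S₁.wid == false]
40. n26.env = 8  [terminal]
41. n27.env = 3  [terminal]
42. n25.hot = -8  [-8]
43. n22.val = 10  [S₁.val * 2 + 10]
44. n22.wid = true  [C.hot == -8]
45. n12.hot = 16  [S.val + 6]
46. n0.val = 20  [B.sig + 1]
47. n0.wid = false  [false]

20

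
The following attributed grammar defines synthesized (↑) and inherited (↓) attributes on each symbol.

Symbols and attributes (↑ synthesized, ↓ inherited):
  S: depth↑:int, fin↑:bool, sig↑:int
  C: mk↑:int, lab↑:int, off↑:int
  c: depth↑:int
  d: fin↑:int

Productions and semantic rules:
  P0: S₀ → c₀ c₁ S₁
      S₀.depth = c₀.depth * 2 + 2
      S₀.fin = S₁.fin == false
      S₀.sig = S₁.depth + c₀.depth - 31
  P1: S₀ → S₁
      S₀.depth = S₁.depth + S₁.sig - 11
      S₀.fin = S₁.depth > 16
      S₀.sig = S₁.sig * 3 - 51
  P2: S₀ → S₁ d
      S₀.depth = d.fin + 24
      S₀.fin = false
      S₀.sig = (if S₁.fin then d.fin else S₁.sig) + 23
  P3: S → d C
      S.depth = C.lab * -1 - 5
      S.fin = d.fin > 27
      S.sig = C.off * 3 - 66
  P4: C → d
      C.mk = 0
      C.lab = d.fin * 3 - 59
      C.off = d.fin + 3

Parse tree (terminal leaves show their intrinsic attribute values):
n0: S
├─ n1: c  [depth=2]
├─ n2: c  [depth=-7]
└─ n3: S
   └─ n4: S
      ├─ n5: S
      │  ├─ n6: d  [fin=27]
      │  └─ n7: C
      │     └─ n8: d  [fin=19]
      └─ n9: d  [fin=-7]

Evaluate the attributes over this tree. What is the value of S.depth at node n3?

1. n1.depth = 2  [terminal]
2. n2.depth = -7  [terminal]
3. n6.fin = 27  [terminal]
4. n8.fin = 19  [terminal]
5. n7.mk = 0  [0]
6. n7.lab = -2  [d.fin * 3 - 59]
7. n7.off = 22  [d.fin + 3]
8. n5.depth = -3  [C.lab * -1 - 5]
9. n5.fin = false  [d.fin > 27]
10. n5.sig = 0  [C.off * 3 - 66]
11. n9.fin = -7  [terminal]
12. n4.depth = 17  [d.fin + 24]
13. n4.fin = false  [false]
14. n4.sig = 23  [(if S₁.fin then d.fin else S₁.sig) + 23]
15. n3.depth = 29  [S₁.depth + S₁.sig - 11]
16. n3.fin = true  [S₁.depth > 16]
17. n3.sig = 18  [S₁.sig * 3 - 51]
18. n0.depth = 6  [c₀.depth * 2 + 2]
19. n0.fin = false  [S₁.fin == false]
20. n0.sig = 0  [S₁.depth + c₀.depth - 31]

29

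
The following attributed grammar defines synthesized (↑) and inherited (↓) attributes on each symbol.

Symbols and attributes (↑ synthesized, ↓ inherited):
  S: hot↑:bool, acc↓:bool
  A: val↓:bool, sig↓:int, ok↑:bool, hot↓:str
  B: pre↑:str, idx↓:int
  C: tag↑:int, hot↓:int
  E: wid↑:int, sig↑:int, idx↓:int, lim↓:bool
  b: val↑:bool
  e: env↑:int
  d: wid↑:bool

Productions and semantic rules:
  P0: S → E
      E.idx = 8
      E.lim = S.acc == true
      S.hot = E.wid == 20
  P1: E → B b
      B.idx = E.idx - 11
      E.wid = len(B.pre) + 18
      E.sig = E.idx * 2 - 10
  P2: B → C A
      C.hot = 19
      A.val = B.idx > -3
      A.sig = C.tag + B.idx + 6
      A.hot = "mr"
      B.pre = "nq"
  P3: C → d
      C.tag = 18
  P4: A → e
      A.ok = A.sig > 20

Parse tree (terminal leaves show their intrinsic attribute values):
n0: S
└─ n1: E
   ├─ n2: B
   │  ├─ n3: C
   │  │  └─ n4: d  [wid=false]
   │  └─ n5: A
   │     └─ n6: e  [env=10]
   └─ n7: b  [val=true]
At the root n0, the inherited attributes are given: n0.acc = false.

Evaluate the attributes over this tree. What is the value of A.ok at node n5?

1. n0.acc = false  [given at root]
2. n1.idx = 8  [8]
3. n1.lim = false  [S.acc == true]
4. n2.idx = -3  [E.idx - 11]
5. n3.hot = 19  [19]
6. n4.wid = false  [terminal]
7. n3.tag = 18  [18]
8. n5.val = false  [B.idx > -3]
9. n5.sig = 21  [C.tag + B.idx + 6]
10. n5.hot = "mr"  ["mr"]
11. n6.env = 10  [terminal]
12. n5.ok = true  [A.sig > 20]
13. n2.pre = "nq"  ["nq"]
14. n7.val = true  [terminal]
15. n1.wid = 20  [len(B.pre) + 18]
16. n1.sig = 6  [E.idx * 2 - 10]
17. n0.hot = true  [E.wid == 20]

true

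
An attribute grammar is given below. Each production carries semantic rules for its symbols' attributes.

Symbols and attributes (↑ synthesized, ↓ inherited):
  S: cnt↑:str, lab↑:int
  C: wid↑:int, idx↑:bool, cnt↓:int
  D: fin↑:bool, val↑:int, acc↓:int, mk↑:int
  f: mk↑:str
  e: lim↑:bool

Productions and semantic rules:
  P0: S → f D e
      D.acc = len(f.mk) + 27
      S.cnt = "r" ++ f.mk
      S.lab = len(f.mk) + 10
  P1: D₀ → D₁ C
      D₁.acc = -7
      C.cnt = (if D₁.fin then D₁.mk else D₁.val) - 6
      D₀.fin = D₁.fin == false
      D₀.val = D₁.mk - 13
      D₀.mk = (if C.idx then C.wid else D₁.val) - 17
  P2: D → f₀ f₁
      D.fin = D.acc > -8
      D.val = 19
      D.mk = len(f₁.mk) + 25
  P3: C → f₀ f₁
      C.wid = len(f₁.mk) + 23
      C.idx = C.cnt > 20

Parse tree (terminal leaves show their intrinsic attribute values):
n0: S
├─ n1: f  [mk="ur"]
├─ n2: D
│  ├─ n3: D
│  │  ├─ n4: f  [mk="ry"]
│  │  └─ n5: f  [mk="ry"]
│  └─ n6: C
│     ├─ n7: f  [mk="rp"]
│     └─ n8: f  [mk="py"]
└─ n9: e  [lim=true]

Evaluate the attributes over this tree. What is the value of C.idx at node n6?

1. n1.mk = "ur"  [terminal]
2. n2.acc = 29  [len(f.mk) + 27]
3. n3.acc = -7  [-7]
4. n4.mk = "ry"  [terminal]
5. n5.mk = "ry"  [terminal]
6. n3.fin = true  [D.acc > -8]
7. n3.val = 19  [19]
8. n3.mk = 27  [len(f₁.mk) + 25]
9. n6.cnt = 21  [(if D₁.fin then D₁.mk else D₁.val) - 6]
10. n7.mk = "rp"  [terminal]
11. n8.mk = "py"  [terminal]
12. n6.wid = 25  [len(f₁.mk) + 23]
13. n6.idx = true  [C.cnt > 20]
14. n2.fin = false  [D₁.fin == false]
15. n2.val = 14  [D₁.mk - 13]
16. n2.mk = 8  [(if C.idx then C.wid else D₁.val) - 17]
17. n9.lim = true  [terminal]
18. n0.cnt = "rur"  ["r" ++ f.mk]
19. n0.lab = 12  [len(f.mk) + 10]

true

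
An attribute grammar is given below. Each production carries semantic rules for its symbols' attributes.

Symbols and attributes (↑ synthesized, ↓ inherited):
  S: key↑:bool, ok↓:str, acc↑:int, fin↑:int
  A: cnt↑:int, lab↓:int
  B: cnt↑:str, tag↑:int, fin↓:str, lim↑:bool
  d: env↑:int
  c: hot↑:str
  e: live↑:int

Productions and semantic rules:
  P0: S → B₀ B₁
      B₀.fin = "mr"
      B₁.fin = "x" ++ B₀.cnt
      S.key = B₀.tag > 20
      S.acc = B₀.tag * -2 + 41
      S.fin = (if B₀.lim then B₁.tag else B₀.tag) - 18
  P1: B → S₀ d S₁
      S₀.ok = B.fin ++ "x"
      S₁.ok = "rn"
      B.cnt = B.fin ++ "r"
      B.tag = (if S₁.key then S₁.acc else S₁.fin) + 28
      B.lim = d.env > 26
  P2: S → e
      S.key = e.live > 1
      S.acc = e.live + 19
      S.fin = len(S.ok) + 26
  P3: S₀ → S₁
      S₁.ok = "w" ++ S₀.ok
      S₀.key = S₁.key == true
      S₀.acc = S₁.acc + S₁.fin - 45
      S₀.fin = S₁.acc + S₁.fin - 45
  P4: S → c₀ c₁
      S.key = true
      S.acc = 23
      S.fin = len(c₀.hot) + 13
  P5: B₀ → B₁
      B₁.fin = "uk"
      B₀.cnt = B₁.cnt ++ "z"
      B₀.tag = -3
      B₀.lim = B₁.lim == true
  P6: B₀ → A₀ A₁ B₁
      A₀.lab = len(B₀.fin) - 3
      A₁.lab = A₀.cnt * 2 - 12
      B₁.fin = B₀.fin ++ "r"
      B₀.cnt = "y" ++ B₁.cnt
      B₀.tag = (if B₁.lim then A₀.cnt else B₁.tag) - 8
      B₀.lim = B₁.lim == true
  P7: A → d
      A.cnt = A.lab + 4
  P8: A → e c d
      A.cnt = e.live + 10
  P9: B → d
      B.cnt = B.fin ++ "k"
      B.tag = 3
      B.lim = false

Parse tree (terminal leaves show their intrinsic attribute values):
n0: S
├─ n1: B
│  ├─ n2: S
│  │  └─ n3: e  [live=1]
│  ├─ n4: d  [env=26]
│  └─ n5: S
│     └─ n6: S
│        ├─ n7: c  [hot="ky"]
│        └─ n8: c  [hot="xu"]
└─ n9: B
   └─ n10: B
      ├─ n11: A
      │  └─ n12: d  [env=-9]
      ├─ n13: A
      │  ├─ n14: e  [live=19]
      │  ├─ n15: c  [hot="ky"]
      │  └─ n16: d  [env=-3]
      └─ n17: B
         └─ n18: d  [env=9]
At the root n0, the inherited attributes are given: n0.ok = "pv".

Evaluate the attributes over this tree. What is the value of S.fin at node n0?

3

1. n0.ok = "pv"  [given at root]
2. n1.fin = "mr"  ["mr"]
3. n2.ok = "mrx"  [B.fin ++ "x"]
4. n3.live = 1  [terminal]
5. n2.key = false  [e.live > 1]
6. n2.acc = 20  [e.live + 19]
7. n2.fin = 29  [len(S.ok) + 26]
8. n4.env = 26  [terminal]
9. n5.ok = "rn"  ["rn"]
10. n6.ok = "wrn"  ["w" ++ S₀.ok]
11. n7.hot = "ky"  [terminal]
12. n8.hot = "xu"  [terminal]
13. n6.key = true  [true]
14. n6.acc = 23  [23]
15. n6.fin = 15  [len(c₀.hot) + 13]
16. n5.key = true  [S₁.key == true]
17. n5.acc = -7  [S₁.acc + S₁.fin - 45]
18. n5.fin = -7  [S₁.acc + S₁.fin - 45]
19. n1.cnt = "mrr"  [B.fin ++ "r"]
20. n1.tag = 21  [(if S₁.key then S₁.acc else S₁.fin) + 28]
21. n1.lim = false  [d.env > 26]
22. n9.fin = "xmrr"  ["x" ++ B₀.cnt]
23. n10.fin = "uk"  ["uk"]
24. n11.lab = -1  [len(B₀.fin) - 3]
25. n12.env = -9  [terminal]
26. n11.cnt = 3  [A.lab + 4]
27. n13.lab = -6  [A₀.cnt * 2 - 12]
28. n14.live = 19  [terminal]
29. n15.hot = "ky"  [terminal]
30. n16.env = -3  [terminal]
31. n13.cnt = 29  [e.live + 10]
32. n17.fin = "ukr"  [B₀.fin ++ "r"]
33. n18.env = 9  [terminal]
34. n17.cnt = "ukrk"  [B.fin ++ "k"]
35. n17.tag = 3  [3]
36. n17.lim = false  [false]
37. n10.cnt = "yukrk"  ["y" ++ B₁.cnt]
38. n10.tag = -5  [(if B₁.lim then A₀.cnt else B₁.tag) - 8]
39. n10.lim = false  [B₁.lim == true]
40. n9.cnt = "yukrkz"  [B₁.cnt ++ "z"]
41. n9.tag = -3  [-3]
42. n9.lim = false  [B₁.lim == true]
43. n0.key = true  [B₀.tag > 20]
44. n0.acc = -1  [B₀.tag * -2 + 41]
45. n0.fin = 3  [(if B₀.lim then B₁.tag else B₀.tag) - 18]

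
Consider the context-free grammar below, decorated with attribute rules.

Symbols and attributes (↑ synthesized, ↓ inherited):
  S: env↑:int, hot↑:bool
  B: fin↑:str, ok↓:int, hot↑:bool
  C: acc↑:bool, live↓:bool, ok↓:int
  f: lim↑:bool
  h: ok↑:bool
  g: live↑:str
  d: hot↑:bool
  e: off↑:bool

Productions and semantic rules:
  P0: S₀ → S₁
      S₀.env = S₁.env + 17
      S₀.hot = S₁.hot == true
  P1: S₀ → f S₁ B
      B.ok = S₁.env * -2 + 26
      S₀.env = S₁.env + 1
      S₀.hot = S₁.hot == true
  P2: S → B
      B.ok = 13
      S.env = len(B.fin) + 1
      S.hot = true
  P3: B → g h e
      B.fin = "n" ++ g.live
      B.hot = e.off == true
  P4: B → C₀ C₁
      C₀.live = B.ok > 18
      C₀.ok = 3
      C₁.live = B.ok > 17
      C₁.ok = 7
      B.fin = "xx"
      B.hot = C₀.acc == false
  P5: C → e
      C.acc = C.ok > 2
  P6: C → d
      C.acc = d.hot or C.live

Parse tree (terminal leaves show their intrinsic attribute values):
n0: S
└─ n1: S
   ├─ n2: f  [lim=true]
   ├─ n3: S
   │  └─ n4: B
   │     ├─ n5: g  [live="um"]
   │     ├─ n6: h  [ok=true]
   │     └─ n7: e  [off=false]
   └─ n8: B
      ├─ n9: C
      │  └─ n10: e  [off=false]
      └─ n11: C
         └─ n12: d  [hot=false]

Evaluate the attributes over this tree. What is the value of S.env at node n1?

1. n2.lim = true  [terminal]
2. n4.ok = 13  [13]
3. n5.live = "um"  [terminal]
4. n6.ok = true  [terminal]
5. n7.off = false  [terminal]
6. n4.fin = "num"  ["n" ++ g.live]
7. n4.hot = false  [e.off == true]
8. n3.env = 4  [len(B.fin) + 1]
9. n3.hot = true  [true]
10. n8.ok = 18  [S₁.env * -2 + 26]
11. n9.live = false  [B.ok > 18]
12. n9.ok = 3  [3]
13. n10.off = false  [terminal]
14. n9.acc = true  [C.ok > 2]
15. n11.live = true  [B.ok > 17]
16. n11.ok = 7  [7]
17. n12.hot = false  [terminal]
18. n11.acc = true  [d.hot or C.live]
19. n8.fin = "xx"  ["xx"]
20. n8.hot = false  [C₀.acc == false]
21. n1.env = 5  [S₁.env + 1]
22. n1.hot = true  [S₁.hot == true]
23. n0.env = 22  [S₁.env + 17]
24. n0.hot = true  [S₁.hot == true]

5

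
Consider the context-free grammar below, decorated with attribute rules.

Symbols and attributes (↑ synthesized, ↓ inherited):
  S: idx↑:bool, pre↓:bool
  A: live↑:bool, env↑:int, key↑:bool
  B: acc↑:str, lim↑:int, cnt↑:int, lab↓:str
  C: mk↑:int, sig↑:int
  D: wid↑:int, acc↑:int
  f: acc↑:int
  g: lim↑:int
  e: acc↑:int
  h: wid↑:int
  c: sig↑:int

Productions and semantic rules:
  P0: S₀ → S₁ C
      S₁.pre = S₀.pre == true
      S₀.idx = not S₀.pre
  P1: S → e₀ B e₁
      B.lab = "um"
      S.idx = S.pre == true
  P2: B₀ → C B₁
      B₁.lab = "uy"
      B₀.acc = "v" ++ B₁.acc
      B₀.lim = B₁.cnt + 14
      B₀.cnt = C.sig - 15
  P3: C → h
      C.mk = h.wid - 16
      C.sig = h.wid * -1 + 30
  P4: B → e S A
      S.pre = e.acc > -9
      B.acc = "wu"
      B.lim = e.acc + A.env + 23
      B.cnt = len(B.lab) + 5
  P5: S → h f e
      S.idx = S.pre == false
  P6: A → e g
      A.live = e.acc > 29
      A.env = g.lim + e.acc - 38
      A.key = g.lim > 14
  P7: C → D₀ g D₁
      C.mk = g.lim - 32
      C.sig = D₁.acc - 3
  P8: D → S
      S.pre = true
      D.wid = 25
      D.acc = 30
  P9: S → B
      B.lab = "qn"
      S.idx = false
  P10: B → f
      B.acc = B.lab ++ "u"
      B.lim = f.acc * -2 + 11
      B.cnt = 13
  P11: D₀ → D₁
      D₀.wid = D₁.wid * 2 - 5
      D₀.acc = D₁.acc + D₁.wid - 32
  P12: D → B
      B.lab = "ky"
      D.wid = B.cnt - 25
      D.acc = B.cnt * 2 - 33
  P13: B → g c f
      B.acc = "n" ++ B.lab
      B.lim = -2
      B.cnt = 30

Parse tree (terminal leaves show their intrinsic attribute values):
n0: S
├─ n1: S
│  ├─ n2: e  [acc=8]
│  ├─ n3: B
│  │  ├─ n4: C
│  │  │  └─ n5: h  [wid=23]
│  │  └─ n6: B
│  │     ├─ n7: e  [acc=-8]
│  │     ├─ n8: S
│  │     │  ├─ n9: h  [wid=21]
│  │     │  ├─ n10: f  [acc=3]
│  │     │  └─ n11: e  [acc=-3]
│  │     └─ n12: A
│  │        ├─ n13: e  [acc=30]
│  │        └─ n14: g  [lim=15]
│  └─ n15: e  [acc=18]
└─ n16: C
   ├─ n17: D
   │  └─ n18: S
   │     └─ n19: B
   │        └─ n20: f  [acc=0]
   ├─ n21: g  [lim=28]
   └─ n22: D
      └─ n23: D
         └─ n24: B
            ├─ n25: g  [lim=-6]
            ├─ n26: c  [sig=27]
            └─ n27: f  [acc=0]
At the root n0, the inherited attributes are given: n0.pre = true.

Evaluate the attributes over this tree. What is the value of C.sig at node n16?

1. n0.pre = true  [given at root]
2. n1.pre = true  [S₀.pre == true]
3. n2.acc = 8  [terminal]
4. n3.lab = "um"  ["um"]
5. n5.wid = 23  [terminal]
6. n4.mk = 7  [h.wid - 16]
7. n4.sig = 7  [h.wid * -1 + 30]
8. n6.lab = "uy"  ["uy"]
9. n7.acc = -8  [terminal]
10. n8.pre = true  [e.acc > -9]
11. n9.wid = 21  [terminal]
12. n10.acc = 3  [terminal]
13. n11.acc = -3  [terminal]
14. n8.idx = false  [S.pre == false]
15. n13.acc = 30  [terminal]
16. n14.lim = 15  [terminal]
17. n12.live = true  [e.acc > 29]
18. n12.env = 7  [g.lim + e.acc - 38]
19. n12.key = true  [g.lim > 14]
20. n6.acc = "wu"  ["wu"]
21. n6.lim = 22  [e.acc + A.env + 23]
22. n6.cnt = 7  [len(B.lab) + 5]
23. n3.acc = "vwu"  ["v" ++ B₁.acc]
24. n3.lim = 21  [B₁.cnt + 14]
25. n3.cnt = -8  [C.sig - 15]
26. n15.acc = 18  [terminal]
27. n1.idx = true  [S.pre == true]
28. n18.pre = true  [true]
29. n19.lab = "qn"  ["qn"]
30. n20.acc = 0  [terminal]
31. n19.acc = "qnu"  [B.lab ++ "u"]
32. n19.lim = 11  [f.acc * -2 + 11]
33. n19.cnt = 13  [13]
34. n18.idx = false  [false]
35. n17.wid = 25  [25]
36. n17.acc = 30  [30]
37. n21.lim = 28  [terminal]
38. n24.lab = "ky"  ["ky"]
39. n25.lim = -6  [terminal]
40. n26.sig = 27  [terminal]
41. n27.acc = 0  [terminal]
42. n24.acc = "nky"  ["n" ++ B.lab]
43. n24.lim = -2  [-2]
44. n24.cnt = 30  [30]
45. n23.wid = 5  [B.cnt - 25]
46. n23.acc = 27  [B.cnt * 2 - 33]
47. n22.wid = 5  [D₁.wid * 2 - 5]
48. n22.acc = 0  [D₁.acc + D₁.wid - 32]
49. n16.mk = -4  [g.lim - 32]
50. n16.sig = -3  [D₁.acc - 3]
51. n0.idx = false  [not S₀.pre]

-3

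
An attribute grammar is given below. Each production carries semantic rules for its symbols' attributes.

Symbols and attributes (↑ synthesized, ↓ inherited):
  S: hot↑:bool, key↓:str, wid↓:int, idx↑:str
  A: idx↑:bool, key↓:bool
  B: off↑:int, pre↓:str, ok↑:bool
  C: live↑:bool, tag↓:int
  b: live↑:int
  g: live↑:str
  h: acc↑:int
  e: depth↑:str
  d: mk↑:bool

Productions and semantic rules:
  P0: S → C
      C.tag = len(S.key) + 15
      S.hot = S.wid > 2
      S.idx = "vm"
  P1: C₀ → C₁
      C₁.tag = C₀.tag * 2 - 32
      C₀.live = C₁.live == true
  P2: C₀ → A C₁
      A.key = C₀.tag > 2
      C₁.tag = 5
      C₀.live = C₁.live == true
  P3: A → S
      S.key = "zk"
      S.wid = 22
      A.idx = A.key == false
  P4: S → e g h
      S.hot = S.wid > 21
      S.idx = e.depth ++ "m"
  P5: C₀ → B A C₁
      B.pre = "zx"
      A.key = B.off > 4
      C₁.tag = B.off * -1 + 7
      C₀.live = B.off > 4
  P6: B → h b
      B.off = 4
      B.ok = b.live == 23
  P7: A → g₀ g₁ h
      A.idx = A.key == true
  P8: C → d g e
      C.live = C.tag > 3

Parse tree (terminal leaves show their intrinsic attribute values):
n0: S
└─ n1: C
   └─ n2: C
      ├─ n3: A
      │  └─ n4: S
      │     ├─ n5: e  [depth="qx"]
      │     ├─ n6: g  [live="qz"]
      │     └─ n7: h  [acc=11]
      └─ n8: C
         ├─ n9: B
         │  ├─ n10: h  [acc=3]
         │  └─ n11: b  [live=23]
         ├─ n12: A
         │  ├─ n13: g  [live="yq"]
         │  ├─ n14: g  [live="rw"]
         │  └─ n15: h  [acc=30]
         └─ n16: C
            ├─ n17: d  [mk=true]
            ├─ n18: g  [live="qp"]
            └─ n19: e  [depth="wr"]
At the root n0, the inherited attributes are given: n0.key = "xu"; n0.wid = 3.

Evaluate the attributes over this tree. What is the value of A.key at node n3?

1. n0.key = "xu"  [given at root]
2. n0.wid = 3  [given at root]
3. n1.tag = 17  [len(S.key) + 15]
4. n2.tag = 2  [C₀.tag * 2 - 32]
5. n3.key = false  [C₀.tag > 2]
6. n4.key = "zk"  ["zk"]
7. n4.wid = 22  [22]
8. n5.depth = "qx"  [terminal]
9. n6.live = "qz"  [terminal]
10. n7.acc = 11  [terminal]
11. n4.hot = true  [S.wid > 21]
12. n4.idx = "qxm"  [e.depth ++ "m"]
13. n3.idx = true  [A.key == false]
14. n8.tag = 5  [5]
15. n9.pre = "zx"  ["zx"]
16. n10.acc = 3  [terminal]
17. n11.live = 23  [terminal]
18. n9.off = 4  [4]
19. n9.ok = true  [b.live == 23]
20. n12.key = false  [B.off > 4]
21. n13.live = "yq"  [terminal]
22. n14.live = "rw"  [terminal]
23. n15.acc = 30  [terminal]
24. n12.idx = false  [A.key == true]
25. n16.tag = 3  [B.off * -1 + 7]
26. n17.mk = true  [terminal]
27. n18.live = "qp"  [terminal]
28. n19.depth = "wr"  [terminal]
29. n16.live = false  [C.tag > 3]
30. n8.live = false  [B.off > 4]
31. n2.live = false  [C₁.live == true]
32. n1.live = false  [C₁.live == true]
33. n0.hot = true  [S.wid > 2]
34. n0.idx = "vm"  ["vm"]

false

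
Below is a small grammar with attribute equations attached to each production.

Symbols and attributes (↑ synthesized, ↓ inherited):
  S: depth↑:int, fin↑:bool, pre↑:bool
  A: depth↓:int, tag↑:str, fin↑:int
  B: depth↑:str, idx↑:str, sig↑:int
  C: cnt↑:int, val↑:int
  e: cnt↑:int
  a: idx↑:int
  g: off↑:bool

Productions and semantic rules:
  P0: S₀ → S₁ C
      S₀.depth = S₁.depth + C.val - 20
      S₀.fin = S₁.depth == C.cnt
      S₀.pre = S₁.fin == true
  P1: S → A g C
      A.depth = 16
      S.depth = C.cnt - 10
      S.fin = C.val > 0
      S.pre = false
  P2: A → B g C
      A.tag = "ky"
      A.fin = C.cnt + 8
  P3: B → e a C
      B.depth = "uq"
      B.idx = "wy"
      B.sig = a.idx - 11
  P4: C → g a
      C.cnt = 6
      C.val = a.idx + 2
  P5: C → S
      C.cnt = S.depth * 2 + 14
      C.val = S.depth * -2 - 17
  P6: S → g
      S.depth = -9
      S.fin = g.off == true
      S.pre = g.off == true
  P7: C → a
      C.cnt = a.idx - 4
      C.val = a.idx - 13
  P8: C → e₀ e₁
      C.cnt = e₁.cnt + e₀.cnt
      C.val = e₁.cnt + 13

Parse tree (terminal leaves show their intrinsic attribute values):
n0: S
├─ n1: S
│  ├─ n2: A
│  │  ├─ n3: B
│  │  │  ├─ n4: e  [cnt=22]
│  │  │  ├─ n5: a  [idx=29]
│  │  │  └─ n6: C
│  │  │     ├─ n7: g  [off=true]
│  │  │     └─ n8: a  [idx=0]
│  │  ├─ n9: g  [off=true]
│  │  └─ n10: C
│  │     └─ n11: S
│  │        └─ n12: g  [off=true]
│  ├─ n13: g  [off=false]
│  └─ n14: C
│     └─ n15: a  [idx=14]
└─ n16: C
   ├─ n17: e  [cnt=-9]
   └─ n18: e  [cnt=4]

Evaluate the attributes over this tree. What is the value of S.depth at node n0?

1. n2.depth = 16  [16]
2. n4.cnt = 22  [terminal]
3. n5.idx = 29  [terminal]
4. n7.off = true  [terminal]
5. n8.idx = 0  [terminal]
6. n6.cnt = 6  [6]
7. n6.val = 2  [a.idx + 2]
8. n3.depth = "uq"  ["uq"]
9. n3.idx = "wy"  ["wy"]
10. n3.sig = 18  [a.idx - 11]
11. n9.off = true  [terminal]
12. n12.off = true  [terminal]
13. n11.depth = -9  [-9]
14. n11.fin = true  [g.off == true]
15. n11.pre = true  [g.off == true]
16. n10.cnt = -4  [S.depth * 2 + 14]
17. n10.val = 1  [S.depth * -2 - 17]
18. n2.tag = "ky"  ["ky"]
19. n2.fin = 4  [C.cnt + 8]
20. n13.off = false  [terminal]
21. n15.idx = 14  [terminal]
22. n14.cnt = 10  [a.idx - 4]
23. n14.val = 1  [a.idx - 13]
24. n1.depth = 0  [C.cnt - 10]
25. n1.fin = true  [C.val > 0]
26. n1.pre = false  [false]
27. n17.cnt = -9  [terminal]
28. n18.cnt = 4  [terminal]
29. n16.cnt = -5  [e₁.cnt + e₀.cnt]
30. n16.val = 17  [e₁.cnt + 13]
31. n0.depth = -3  [S₁.depth + C.val - 20]
32. n0.fin = false  [S₁.depth == C.cnt]
33. n0.pre = true  [S₁.fin == true]

-3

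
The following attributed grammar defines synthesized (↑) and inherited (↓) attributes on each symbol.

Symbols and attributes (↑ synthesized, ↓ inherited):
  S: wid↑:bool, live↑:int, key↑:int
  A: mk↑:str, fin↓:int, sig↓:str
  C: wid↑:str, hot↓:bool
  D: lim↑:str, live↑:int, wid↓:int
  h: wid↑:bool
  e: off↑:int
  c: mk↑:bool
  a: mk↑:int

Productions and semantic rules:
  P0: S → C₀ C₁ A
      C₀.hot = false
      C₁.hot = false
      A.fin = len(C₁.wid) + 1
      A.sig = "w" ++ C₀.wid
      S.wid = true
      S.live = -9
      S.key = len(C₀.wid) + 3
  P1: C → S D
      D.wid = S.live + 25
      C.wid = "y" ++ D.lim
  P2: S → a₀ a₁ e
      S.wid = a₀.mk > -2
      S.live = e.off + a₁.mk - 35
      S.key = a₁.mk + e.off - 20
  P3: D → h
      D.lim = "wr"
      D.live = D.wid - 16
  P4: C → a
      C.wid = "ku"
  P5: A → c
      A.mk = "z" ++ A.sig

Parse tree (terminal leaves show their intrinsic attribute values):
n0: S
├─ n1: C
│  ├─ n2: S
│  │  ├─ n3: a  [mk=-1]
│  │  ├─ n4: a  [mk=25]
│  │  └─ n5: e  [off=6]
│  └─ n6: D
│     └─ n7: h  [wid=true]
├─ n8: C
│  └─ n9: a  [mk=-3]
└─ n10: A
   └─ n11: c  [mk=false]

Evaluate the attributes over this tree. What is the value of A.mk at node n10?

"zwywr"

1. n1.hot = false  [false]
2. n3.mk = -1  [terminal]
3. n4.mk = 25  [terminal]
4. n5.off = 6  [terminal]
5. n2.wid = true  [a₀.mk > -2]
6. n2.live = -4  [e.off + a₁.mk - 35]
7. n2.key = 11  [a₁.mk + e.off - 20]
8. n6.wid = 21  [S.live + 25]
9. n7.wid = true  [terminal]
10. n6.lim = "wr"  ["wr"]
11. n6.live = 5  [D.wid - 16]
12. n1.wid = "ywr"  ["y" ++ D.lim]
13. n8.hot = false  [false]
14. n9.mk = -3  [terminal]
15. n8.wid = "ku"  ["ku"]
16. n10.fin = 3  [len(C₁.wid) + 1]
17. n10.sig = "wywr"  ["w" ++ C₀.wid]
18. n11.mk = false  [terminal]
19. n10.mk = "zwywr"  ["z" ++ A.sig]
20. n0.wid = true  [true]
21. n0.live = -9  [-9]
22. n0.key = 6  [len(C₀.wid) + 3]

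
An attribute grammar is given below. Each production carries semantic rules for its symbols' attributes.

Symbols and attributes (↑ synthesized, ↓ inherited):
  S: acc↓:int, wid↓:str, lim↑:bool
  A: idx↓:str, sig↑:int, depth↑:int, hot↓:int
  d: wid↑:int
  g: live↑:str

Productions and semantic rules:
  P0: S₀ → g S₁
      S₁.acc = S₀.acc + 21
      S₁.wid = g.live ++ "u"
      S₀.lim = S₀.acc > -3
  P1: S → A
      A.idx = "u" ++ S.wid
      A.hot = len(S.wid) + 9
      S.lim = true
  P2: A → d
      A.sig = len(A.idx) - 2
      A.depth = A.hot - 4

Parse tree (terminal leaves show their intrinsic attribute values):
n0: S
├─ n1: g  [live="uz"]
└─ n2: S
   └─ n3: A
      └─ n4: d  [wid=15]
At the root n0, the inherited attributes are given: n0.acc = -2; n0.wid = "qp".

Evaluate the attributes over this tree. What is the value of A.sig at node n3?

1. n0.acc = -2  [given at root]
2. n0.wid = "qp"  [given at root]
3. n1.live = "uz"  [terminal]
4. n2.acc = 19  [S₀.acc + 21]
5. n2.wid = "uzu"  [g.live ++ "u"]
6. n3.idx = "uuzu"  ["u" ++ S.wid]
7. n3.hot = 12  [len(S.wid) + 9]
8. n4.wid = 15  [terminal]
9. n3.sig = 2  [len(A.idx) - 2]
10. n3.depth = 8  [A.hot - 4]
11. n2.lim = true  [true]
12. n0.lim = true  [S₀.acc > -3]

2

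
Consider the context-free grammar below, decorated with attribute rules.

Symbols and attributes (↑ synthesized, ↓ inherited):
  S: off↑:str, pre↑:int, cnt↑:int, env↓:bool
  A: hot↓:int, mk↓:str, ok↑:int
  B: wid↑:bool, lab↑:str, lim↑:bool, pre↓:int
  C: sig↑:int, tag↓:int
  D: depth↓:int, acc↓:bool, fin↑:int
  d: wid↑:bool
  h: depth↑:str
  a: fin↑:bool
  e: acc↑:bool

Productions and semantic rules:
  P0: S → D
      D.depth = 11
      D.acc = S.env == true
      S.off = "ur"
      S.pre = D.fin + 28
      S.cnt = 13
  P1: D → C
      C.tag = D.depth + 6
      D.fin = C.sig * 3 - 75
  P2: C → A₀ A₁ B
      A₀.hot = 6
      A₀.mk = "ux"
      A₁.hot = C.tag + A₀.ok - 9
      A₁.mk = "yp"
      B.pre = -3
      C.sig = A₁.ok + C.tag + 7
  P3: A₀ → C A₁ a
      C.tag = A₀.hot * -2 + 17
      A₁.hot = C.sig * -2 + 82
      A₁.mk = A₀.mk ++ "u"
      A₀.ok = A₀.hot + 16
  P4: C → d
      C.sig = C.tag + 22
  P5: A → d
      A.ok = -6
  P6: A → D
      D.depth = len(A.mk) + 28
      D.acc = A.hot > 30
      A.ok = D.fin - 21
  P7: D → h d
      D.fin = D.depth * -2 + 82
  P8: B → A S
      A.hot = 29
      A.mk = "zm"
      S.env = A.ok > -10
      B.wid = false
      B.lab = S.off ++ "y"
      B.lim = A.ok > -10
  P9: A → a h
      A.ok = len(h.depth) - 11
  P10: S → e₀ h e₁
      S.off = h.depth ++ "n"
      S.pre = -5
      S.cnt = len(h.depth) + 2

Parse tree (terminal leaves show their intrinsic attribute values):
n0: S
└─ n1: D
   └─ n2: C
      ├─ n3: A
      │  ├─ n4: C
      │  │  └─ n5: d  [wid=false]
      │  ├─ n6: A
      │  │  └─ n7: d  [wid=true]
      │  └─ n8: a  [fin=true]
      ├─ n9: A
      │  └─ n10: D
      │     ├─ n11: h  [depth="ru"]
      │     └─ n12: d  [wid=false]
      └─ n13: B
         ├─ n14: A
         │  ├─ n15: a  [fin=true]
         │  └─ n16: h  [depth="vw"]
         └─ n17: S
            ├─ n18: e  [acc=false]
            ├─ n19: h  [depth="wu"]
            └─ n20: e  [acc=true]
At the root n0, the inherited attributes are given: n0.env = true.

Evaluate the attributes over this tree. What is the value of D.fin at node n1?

0

1. n0.env = true  [given at root]
2. n1.depth = 11  [11]
3. n1.acc = true  [S.env == true]
4. n2.tag = 17  [D.depth + 6]
5. n3.hot = 6  [6]
6. n3.mk = "ux"  ["ux"]
7. n4.tag = 5  [A₀.hot * -2 + 17]
8. n5.wid = false  [terminal]
9. n4.sig = 27  [C.tag + 22]
10. n6.hot = 28  [C.sig * -2 + 82]
11. n6.mk = "uxu"  [A₀.mk ++ "u"]
12. n7.wid = true  [terminal]
13. n6.ok = -6  [-6]
14. n8.fin = true  [terminal]
15. n3.ok = 22  [A₀.hot + 16]
16. n9.hot = 30  [C.tag + A₀.ok - 9]
17. n9.mk = "yp"  ["yp"]
18. n10.depth = 30  [len(A.mk) + 28]
19. n10.acc = false  [A.hot > 30]
20. n11.depth = "ru"  [terminal]
21. n12.wid = false  [terminal]
22. n10.fin = 22  [D.depth * -2 + 82]
23. n9.ok = 1  [D.fin - 21]
24. n13.pre = -3  [-3]
25. n14.hot = 29  [29]
26. n14.mk = "zm"  ["zm"]
27. n15.fin = true  [terminal]
28. n16.depth = "vw"  [terminal]
29. n14.ok = -9  [len(h.depth) - 11]
30. n17.env = true  [A.ok > -10]
31. n18.acc = false  [terminal]
32. n19.depth = "wu"  [terminal]
33. n20.acc = true  [terminal]
34. n17.off = "wun"  [h.depth ++ "n"]
35. n17.pre = -5  [-5]
36. n17.cnt = 4  [len(h.depth) + 2]
37. n13.wid = false  [false]
38. n13.lab = "wuny"  [S.off ++ "y"]
39. n13.lim = true  [A.ok > -10]
40. n2.sig = 25  [A₁.ok + C.tag + 7]
41. n1.fin = 0  [C.sig * 3 - 75]
42. n0.off = "ur"  ["ur"]
43. n0.pre = 28  [D.fin + 28]
44. n0.cnt = 13  [13]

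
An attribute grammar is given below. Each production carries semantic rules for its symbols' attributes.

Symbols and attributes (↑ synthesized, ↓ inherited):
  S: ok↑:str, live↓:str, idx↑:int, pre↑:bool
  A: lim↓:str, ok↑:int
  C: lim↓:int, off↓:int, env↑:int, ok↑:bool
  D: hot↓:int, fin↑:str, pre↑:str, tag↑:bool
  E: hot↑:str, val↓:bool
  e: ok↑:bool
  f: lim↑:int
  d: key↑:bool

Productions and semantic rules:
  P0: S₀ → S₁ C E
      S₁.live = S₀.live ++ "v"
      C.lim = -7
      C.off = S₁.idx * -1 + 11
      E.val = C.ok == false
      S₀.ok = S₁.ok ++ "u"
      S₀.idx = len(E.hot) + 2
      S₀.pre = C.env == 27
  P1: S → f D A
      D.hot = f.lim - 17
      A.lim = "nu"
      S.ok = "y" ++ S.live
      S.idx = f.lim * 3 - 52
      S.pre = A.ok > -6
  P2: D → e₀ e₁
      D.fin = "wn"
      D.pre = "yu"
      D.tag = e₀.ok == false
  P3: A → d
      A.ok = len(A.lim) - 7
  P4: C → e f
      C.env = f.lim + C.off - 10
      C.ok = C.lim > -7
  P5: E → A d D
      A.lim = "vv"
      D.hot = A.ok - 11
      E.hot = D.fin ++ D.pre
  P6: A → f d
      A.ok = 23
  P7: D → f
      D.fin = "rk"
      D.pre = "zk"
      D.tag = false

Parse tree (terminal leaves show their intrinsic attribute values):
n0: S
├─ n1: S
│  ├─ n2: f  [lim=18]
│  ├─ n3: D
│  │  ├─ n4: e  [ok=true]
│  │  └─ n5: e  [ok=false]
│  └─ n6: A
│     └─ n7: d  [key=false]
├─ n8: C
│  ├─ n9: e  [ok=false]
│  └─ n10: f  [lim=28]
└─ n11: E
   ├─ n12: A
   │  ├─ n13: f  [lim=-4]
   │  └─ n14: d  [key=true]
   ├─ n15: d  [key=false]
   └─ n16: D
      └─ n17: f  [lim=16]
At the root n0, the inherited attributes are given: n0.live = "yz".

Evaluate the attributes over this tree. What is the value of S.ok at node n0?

"yyzvu"

1. n0.live = "yz"  [given at root]
2. n1.live = "yzv"  [S₀.live ++ "v"]
3. n2.lim = 18  [terminal]
4. n3.hot = 1  [f.lim - 17]
5. n4.ok = true  [terminal]
6. n5.ok = false  [terminal]
7. n3.fin = "wn"  ["wn"]
8. n3.pre = "yu"  ["yu"]
9. n3.tag = false  [e₀.ok == false]
10. n6.lim = "nu"  ["nu"]
11. n7.key = false  [terminal]
12. n6.ok = -5  [len(A.lim) - 7]
13. n1.ok = "yyzv"  ["y" ++ S.live]
14. n1.idx = 2  [f.lim * 3 - 52]
15. n1.pre = true  [A.ok > -6]
16. n8.lim = -7  [-7]
17. n8.off = 9  [S₁.idx * -1 + 11]
18. n9.ok = false  [terminal]
19. n10.lim = 28  [terminal]
20. n8.env = 27  [f.lim + C.off - 10]
21. n8.ok = false  [C.lim > -7]
22. n11.val = true  [C.ok == false]
23. n12.lim = "vv"  ["vv"]
24. n13.lim = -4  [terminal]
25. n14.key = true  [terminal]
26. n12.ok = 23  [23]
27. n15.key = false  [terminal]
28. n16.hot = 12  [A.ok - 11]
29. n17.lim = 16  [terminal]
30. n16.fin = "rk"  ["rk"]
31. n16.pre = "zk"  ["zk"]
32. n16.tag = false  [false]
33. n11.hot = "rkzk"  [D.fin ++ D.pre]
34. n0.ok = "yyzvu"  [S₁.ok ++ "u"]
35. n0.idx = 6  [len(E.hot) + 2]
36. n0.pre = true  [C.env == 27]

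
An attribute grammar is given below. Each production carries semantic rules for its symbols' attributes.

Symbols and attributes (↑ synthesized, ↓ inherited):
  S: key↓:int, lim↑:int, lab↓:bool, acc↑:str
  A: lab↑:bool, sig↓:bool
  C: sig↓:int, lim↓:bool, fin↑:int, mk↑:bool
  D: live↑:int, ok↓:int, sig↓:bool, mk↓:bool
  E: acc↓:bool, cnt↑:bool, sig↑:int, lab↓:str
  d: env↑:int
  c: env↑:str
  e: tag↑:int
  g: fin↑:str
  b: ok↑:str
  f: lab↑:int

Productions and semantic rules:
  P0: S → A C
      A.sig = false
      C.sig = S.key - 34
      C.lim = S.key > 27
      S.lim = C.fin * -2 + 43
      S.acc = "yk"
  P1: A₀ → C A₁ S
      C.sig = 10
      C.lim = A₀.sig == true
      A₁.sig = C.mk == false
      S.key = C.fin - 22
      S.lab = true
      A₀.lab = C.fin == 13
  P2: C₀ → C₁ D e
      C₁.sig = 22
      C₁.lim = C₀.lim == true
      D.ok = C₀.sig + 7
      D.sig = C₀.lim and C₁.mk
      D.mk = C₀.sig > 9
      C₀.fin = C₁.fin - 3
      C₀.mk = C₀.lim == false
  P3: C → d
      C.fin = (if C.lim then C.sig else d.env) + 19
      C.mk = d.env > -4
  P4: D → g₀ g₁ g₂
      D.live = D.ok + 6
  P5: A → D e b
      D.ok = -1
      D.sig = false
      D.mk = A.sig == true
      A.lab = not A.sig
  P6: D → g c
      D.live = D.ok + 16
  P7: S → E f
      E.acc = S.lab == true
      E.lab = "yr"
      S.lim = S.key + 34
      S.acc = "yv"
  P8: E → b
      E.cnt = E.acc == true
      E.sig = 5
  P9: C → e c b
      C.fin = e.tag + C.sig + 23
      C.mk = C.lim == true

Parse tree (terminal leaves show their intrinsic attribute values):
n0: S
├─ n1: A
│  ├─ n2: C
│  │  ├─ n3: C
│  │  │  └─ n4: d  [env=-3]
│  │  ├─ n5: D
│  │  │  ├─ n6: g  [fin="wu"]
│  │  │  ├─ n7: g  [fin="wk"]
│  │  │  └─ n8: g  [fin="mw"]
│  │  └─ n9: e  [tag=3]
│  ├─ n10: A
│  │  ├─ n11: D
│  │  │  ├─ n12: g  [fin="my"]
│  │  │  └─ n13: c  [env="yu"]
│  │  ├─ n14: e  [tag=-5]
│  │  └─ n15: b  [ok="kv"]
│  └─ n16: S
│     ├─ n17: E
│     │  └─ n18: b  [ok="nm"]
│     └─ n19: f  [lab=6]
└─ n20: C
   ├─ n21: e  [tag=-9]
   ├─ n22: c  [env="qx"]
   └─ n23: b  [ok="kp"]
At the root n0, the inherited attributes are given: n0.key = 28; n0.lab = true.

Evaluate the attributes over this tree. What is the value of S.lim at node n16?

1. n0.key = 28  [given at root]
2. n0.lab = true  [given at root]
3. n1.sig = false  [false]
4. n2.sig = 10  [10]
5. n2.lim = false  [A₀.sig == true]
6. n3.sig = 22  [22]
7. n3.lim = false  [C₀.lim == true]
8. n4.env = -3  [terminal]
9. n3.fin = 16  [(if C.lim then C.sig else d.env) + 19]
10. n3.mk = true  [d.env > -4]
11. n5.ok = 17  [C₀.sig + 7]
12. n5.sig = false  [C₀.lim and C₁.mk]
13. n5.mk = true  [C₀.sig > 9]
14. n6.fin = "wu"  [terminal]
15. n7.fin = "wk"  [terminal]
16. n8.fin = "mw"  [terminal]
17. n5.live = 23  [D.ok + 6]
18. n9.tag = 3  [terminal]
19. n2.fin = 13  [C₁.fin - 3]
20. n2.mk = true  [C₀.lim == false]
21. n10.sig = false  [C.mk == false]
22. n11.ok = -1  [-1]
23. n11.sig = false  [false]
24. n11.mk = false  [A.sig == true]
25. n12.fin = "my"  [terminal]
26. n13.env = "yu"  [terminal]
27. n11.live = 15  [D.ok + 16]
28. n14.tag = -5  [terminal]
29. n15.ok = "kv"  [terminal]
30. n10.lab = true  [not A.sig]
31. n16.key = -9  [C.fin - 22]
32. n16.lab = true  [true]
33. n17.acc = true  [S.lab == true]
34. n17.lab = "yr"  ["yr"]
35. n18.ok = "nm"  [terminal]
36. n17.cnt = true  [E.acc == true]
37. n17.sig = 5  [5]
38. n19.lab = 6  [terminal]
39. n16.lim = 25  [S.key + 34]
40. n16.acc = "yv"  ["yv"]
41. n1.lab = true  [C.fin == 13]
42. n20.sig = -6  [S.key - 34]
43. n20.lim = true  [S.key > 27]
44. n21.tag = -9  [terminal]
45. n22.env = "qx"  [terminal]
46. n23.ok = "kp"  [terminal]
47. n20.fin = 8  [e.tag + C.sig + 23]
48. n20.mk = true  [C.lim == true]
49. n0.lim = 27  [C.fin * -2 + 43]
50. n0.acc = "yk"  ["yk"]

25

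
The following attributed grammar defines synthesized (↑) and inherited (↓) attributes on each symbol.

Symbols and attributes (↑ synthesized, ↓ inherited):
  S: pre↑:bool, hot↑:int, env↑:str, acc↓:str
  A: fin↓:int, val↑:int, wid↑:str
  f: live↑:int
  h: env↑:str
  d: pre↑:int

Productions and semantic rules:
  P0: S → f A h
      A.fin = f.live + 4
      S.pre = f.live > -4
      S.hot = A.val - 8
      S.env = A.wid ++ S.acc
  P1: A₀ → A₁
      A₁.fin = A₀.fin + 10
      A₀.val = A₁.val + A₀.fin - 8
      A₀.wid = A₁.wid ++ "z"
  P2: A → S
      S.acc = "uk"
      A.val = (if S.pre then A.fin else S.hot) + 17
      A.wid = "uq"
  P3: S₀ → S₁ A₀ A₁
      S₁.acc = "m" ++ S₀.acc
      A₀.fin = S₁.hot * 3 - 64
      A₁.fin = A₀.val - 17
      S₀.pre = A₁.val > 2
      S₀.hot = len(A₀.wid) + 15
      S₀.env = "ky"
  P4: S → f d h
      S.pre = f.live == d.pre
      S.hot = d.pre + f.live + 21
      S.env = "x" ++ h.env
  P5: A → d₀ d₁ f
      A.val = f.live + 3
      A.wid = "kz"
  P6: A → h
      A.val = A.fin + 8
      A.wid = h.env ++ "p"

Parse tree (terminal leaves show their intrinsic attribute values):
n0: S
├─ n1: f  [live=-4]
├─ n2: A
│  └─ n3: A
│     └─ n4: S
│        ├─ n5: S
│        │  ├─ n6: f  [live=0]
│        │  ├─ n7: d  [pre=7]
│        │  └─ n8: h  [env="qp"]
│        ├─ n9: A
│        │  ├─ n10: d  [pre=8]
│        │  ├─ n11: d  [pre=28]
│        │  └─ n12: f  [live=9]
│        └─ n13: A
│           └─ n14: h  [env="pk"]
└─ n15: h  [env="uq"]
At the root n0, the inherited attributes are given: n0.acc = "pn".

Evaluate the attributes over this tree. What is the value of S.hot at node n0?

11

1. n0.acc = "pn"  [given at root]
2. n1.live = -4  [terminal]
3. n2.fin = 0  [f.live + 4]
4. n3.fin = 10  [A₀.fin + 10]
5. n4.acc = "uk"  ["uk"]
6. n5.acc = "muk"  ["m" ++ S₀.acc]
7. n6.live = 0  [terminal]
8. n7.pre = 7  [terminal]
9. n8.env = "qp"  [terminal]
10. n5.pre = false  [f.live == d.pre]
11. n5.hot = 28  [d.pre + f.live + 21]
12. n5.env = "xqp"  ["x" ++ h.env]
13. n9.fin = 20  [S₁.hot * 3 - 64]
14. n10.pre = 8  [terminal]
15. n11.pre = 28  [terminal]
16. n12.live = 9  [terminal]
17. n9.val = 12  [f.live + 3]
18. n9.wid = "kz"  ["kz"]
19. n13.fin = -5  [A₀.val - 17]
20. n14.env = "pk"  [terminal]
21. n13.val = 3  [A.fin + 8]
22. n13.wid = "pkp"  [h.env ++ "p"]
23. n4.pre = true  [A₁.val > 2]
24. n4.hot = 17  [len(A₀.wid) + 15]
25. n4.env = "ky"  ["ky"]
26. n3.val = 27  [(if S.pre then A.fin else S.hot) + 17]
27. n3.wid = "uq"  ["uq"]
28. n2.val = 19  [A₁.val + A₀.fin - 8]
29. n2.wid = "uqz"  [A₁.wid ++ "z"]
30. n15.env = "uq"  [terminal]
31. n0.pre = false  [f.live > -4]
32. n0.hot = 11  [A.val - 8]
33. n0.env = "uqzpn"  [A.wid ++ S.acc]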